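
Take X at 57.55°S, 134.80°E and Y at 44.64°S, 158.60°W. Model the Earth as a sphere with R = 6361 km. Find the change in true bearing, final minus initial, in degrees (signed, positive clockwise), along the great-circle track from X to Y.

Initial bearing θ₁ = atan2(sin Δλ cos φ₂, cos φ₁ sin φ₂ − sin φ₁ cos φ₂ cos Δλ) = 101.98°
Final bearing θ₂ = (initial bearing from the destination back to the start) + 180° = 47.53°
Δθ = θ₂ − θ₁ = -54.4°

-54.4°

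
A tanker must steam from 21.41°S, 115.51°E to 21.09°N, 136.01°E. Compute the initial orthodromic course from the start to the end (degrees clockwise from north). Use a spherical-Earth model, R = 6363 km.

26.5°

N = sin Δλ·cos φ₂ = +0.3267;  D = cos φ₁ sin φ₂ − sin φ₁ cos φ₂ cos Δλ = +0.6540
initial course = atan2(N, D) = 26.55°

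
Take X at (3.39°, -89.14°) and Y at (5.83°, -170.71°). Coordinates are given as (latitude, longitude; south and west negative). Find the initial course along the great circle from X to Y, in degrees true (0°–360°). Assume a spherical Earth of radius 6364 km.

275.4°

θ = atan2( sin Δλ·cos φ₂ ,  cos φ₁ sin φ₂ − sin φ₁ cos φ₂ cos Δλ )
  = atan2(-0.9841, +0.0928) = 275.39°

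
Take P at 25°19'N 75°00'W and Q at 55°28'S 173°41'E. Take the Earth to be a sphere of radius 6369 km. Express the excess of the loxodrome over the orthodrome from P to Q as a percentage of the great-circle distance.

Great circle: σ = 2.1395 rad → d_gc = Rσ = 13626.6 km
Rhumb: Δφ = -1.4099, Δλ = -1.9428, Δψ = -1.6255, q = Δφ/Δψ = 0.8674 → d_rh = R√(Δφ²+q²Δλ²) = 13994.1 km
Excess = (13994.1 − 13626.6) / 13626.6 = 367.5 / 13626.6 = 2.70% ≈ 2.7%

2.7%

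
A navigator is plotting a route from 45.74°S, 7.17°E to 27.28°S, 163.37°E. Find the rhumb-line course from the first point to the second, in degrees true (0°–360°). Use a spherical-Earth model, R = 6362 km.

Meridional parts: M(φ₁)=-0.8998, M(φ₂)=-0.4952 → ΔM = +0.4046;  Δλ = +2.7262 rad
tan C = Δλ / ΔM = +6.7388 → C = 81.56°

81.6°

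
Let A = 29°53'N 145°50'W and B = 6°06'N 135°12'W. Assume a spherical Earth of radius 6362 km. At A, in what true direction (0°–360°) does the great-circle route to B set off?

θ = atan2( sin Δλ·cos φ₂ ,  cos φ₁ sin φ₂ − sin φ₁ cos φ₂ cos Δλ )
  = atan2(+0.1835, -0.3948) = 155.07°

155.1°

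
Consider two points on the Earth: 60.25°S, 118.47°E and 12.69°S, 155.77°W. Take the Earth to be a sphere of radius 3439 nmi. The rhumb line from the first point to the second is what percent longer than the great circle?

4.3%

Great circle: σ = 1.3423 rad → d_gc = Rσ = 4616.2 nmi
Rhumb: Δφ = +0.8301, Δλ = +1.4968, Δψ = +1.1024, q = Δφ/Δψ = 0.7530 → d_rh = R√(Δφ²+q²Δλ²) = 4813.7 nmi
Excess = (4813.7 − 4616.2) / 4616.2 = 197.5 / 4616.2 = 4.28% ≈ 4.3%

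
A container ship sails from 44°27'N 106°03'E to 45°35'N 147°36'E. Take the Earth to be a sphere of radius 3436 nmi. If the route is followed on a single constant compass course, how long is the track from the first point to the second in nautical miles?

1763 nmi

Δψ = ln[tan(π/4+φ₂/2)/tan(π/4+φ₁/2)] = +0.0280;  Δφ = +0.0198 rad,  Δλ = +0.7252 rad
q = Δφ/Δψ = 0.7069
d = R·√(Δφ² + q²Δλ²) = 3436·0.51299 = 1763 nmi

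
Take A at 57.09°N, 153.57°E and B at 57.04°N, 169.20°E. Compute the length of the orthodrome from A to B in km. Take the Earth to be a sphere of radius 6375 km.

Haversine: a = sin²(Δφ/2)+cos φ₁ cos φ₂ sin²(Δλ/2) = 0.00547;  σ = 2·atan2(√a,√(1−a))
σ = 8.479° → d = Rσ = 6375·0.14799 = 943 km

943 km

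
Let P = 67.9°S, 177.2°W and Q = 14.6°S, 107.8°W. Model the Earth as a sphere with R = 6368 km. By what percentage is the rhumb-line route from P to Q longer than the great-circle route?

Great circle: σ = 1.2008 rad → d_gc = Rσ = 7646.5 km
Rhumb: Δφ = +0.9303, Δλ = +1.2113, Δψ = +1.3757, q = Δφ/Δψ = 0.6762 → d_rh = R√(Δφ²+q²Δλ²) = 7892.9 km
Excess = (7892.9 − 7646.5) / 7646.5 = 246.4 / 7646.5 = 3.22% ≈ 3.2%

3.2%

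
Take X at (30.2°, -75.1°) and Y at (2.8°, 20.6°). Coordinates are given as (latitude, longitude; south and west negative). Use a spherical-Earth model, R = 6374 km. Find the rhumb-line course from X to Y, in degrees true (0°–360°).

Δψ = ln[tan(π/4+φ₂/2)/tan(π/4+φ₁/2)] = -0.5045
Δλ = +1.6703 rad (taken the short way round)
course = atan2(Δλ, Δψ) = 106.81°

106.8°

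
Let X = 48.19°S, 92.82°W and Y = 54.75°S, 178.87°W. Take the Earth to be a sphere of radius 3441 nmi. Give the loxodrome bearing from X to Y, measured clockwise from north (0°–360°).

Δψ = ln[tan(π/4+φ₂/2)/tan(π/4+φ₁/2)] = -0.1842
Δλ = -1.5019 rad (taken the short way round)
course = atan2(Δλ, Δψ) = 263.01°

263.0°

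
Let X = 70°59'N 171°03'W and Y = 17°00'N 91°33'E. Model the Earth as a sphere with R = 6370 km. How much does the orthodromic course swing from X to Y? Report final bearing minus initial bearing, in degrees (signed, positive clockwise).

At departure: θ₁ = atan2(sin Δλ cos φ₂, cos φ₁ sin φ₂ − sin φ₁ cos φ₂ cos Δλ) = 282.58°
At arrival: θ₂ = atan2(sin Δλ cos φ₁, −cos φ₂ sin φ₁ + sin φ₂ cos φ₁ cos Δλ) = 199.42°
Δθ = θ₂ − θ₁ = -83.2°

-83.2°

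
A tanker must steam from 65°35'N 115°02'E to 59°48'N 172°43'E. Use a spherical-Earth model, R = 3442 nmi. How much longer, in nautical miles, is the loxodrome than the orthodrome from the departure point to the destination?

55 nmi

Great circle: cos σ = sin φ₁ sin φ₂ + cos φ₁ cos φ₂ cos Δλ,  σ = 0.4553 rad → d_gc = 1567.1 nmi
Rhumb line: Δψ = -0.2208, q = Δφ/Δψ = 0.4571, d_rh = R√(Δφ²+q²Δλ²) = 1621.7 nmi
Excess = 1621.7 − 1567.1 = 54.6 ≈ 55 nmi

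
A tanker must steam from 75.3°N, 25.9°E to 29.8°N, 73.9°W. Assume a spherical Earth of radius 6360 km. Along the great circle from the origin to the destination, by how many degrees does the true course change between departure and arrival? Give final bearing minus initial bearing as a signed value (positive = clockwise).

-91.3°

At departure: θ₁ = atan2(sin Δλ cos φ₂, cos φ₁ sin φ₂ − sin φ₁ cos φ₂ cos Δλ) = 287.46°
At arrival: θ₂ = atan2(sin Δλ cos φ₁, −cos φ₂ sin φ₁ + sin φ₂ cos φ₁ cos Δλ) = 196.20°
Δθ = θ₂ − θ₁ = -91.3°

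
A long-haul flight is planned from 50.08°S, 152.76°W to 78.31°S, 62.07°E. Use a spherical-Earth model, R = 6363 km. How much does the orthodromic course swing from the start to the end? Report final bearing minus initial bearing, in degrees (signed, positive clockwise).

At departure: θ₁ = atan2(sin Δλ cos φ₂, cos φ₁ sin φ₂ − sin φ₁ cos φ₂ cos Δλ) = 188.70°
At arrival: θ₂ = atan2(sin Δλ cos φ₁, −cos φ₂ sin φ₁ + sin φ₂ cos φ₁ cos Δλ) = 331.36°
Δθ = θ₂ − θ₁ = +142.7°

+142.7°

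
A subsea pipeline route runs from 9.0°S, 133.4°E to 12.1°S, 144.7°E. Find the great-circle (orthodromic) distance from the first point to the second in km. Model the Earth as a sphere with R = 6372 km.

1282 km

cos σ = sin φ₁ sin φ₂ + cos φ₁ cos φ₂ cos Δλ
      = sin(-9.00°)sin(-12.10°) + cos(-9.00°)cos(-12.10°)cos(11.30°) = 0.9798
σ = 11.531° → d = Rσ = 6372·0.20126 = 1282 km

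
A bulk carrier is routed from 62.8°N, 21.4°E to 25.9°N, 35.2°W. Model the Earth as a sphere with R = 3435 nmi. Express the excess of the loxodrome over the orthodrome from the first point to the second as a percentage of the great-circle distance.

Great circle: σ = 0.9086 rad → d_gc = Rσ = 3121.0 nmi
Rhumb: Δφ = -0.6440, Δλ = -0.9879, Δψ = -0.9509, q = Δφ/Δψ = 0.6773 → d_rh = R√(Δφ²+q²Δλ²) = 3190.0 nmi
Excess = (3190.0 − 3121.0) / 3121.0 = 69.0 / 3121.0 = 2.21% ≈ 2.2%

2.2%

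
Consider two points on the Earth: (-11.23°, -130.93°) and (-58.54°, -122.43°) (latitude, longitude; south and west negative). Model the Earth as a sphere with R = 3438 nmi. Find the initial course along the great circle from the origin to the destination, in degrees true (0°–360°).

174.0°

θ = atan2( sin Δλ·cos φ₂ ,  cos φ₁ sin φ₂ − sin φ₁ cos φ₂ cos Δλ )
  = atan2(+0.0771, -0.7361) = 174.02°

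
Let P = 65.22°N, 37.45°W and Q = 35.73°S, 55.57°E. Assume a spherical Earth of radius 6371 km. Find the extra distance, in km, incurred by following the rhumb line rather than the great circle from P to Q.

283 km

Great circle: cos σ = sin φ₁ sin φ₂ + cos φ₁ cos φ₂ cos Δλ,  σ = 2.1509 rad → d_gc = 13703.5 km
Rhumb line: Δψ = -2.1840, q = Δφ/Δψ = 0.8067, d_rh = R√(Δφ²+q²Δλ²) = 13986.8 km
Excess = 13986.8 − 13703.5 = 283.3 ≈ 283 km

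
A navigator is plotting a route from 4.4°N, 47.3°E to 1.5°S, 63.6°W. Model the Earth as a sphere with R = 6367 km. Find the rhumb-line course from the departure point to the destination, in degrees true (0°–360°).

Meridional parts: M(φ₁)=+0.0769, M(φ₂)=-0.0262 → ΔM = -0.1031;  Δλ = -1.9356 rad
tan C = Δλ / ΔM = +18.7823 → C = 266.95°

267.0°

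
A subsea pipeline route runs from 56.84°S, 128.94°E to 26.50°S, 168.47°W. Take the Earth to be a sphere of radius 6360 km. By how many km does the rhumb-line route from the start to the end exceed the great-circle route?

Great circle: cos σ = sin φ₁ sin φ₂ + cos φ₁ cos φ₂ cos Δλ,  σ = 0.9287 rad → d_gc = 5906.5 km
Rhumb line: Δψ = +0.7316, q = Δφ/Δψ = 0.7238, d_rh = R√(Δφ²+q²Δλ²) = 6052.2 km
Excess = 6052.2 − 5906.5 = 145.7 ≈ 146 km

146 km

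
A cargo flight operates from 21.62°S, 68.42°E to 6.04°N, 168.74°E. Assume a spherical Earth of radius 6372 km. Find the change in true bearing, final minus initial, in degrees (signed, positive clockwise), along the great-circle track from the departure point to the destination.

Initial bearing θ₁ = atan2(sin Δλ cos φ₂, cos φ₁ sin φ₂ − sin φ₁ cos φ₂ cos Δλ) = 88.12°
Final bearing θ₂ = (initial bearing from the destination back to the start) + 180° = 69.12°
Δθ = θ₂ − θ₁ = -19.0°

-19.0°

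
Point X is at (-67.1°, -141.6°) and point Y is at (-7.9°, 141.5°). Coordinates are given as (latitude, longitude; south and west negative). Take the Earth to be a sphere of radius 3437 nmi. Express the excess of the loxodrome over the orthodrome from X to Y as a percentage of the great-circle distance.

3.6%

Great circle: σ = 1.3552 rad → d_gc = Rσ = 4657.7 nmi
Rhumb: Δφ = +1.0332, Δλ = -1.3422, Δψ = +1.4585, q = Δφ/Δψ = 0.7084 → d_rh = R√(Δφ²+q²Δλ²) = 4826.1 nmi
Excess = (4826.1 − 4657.7) / 4657.7 = 168.4 / 4657.7 = 3.62% ≈ 3.6%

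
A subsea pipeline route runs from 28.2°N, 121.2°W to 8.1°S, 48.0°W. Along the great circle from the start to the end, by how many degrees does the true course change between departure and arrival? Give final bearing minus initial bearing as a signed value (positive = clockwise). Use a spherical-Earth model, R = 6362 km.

+15.5°

At departure: θ₁ = atan2(sin Δλ cos φ₂, cos φ₁ sin φ₂ − sin φ₁ cos φ₂ cos Δλ) = 105.31°
At arrival: θ₂ = atan2(sin Δλ cos φ₁, −cos φ₂ sin φ₁ + sin φ₂ cos φ₁ cos Δλ) = 120.84°
Δθ = θ₂ − θ₁ = +15.5°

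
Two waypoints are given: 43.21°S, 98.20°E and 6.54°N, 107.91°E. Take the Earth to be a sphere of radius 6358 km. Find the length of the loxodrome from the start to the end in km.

Δψ = ln[tan(π/4+φ₂/2)/tan(π/4+φ₁/2)] = +0.9523;  Δφ = +0.8683 rad,  Δλ = +0.1695 rad
q = Δφ/Δψ = 0.9118
d = R·√(Δφ² + q²Δλ²) = 6358·0.88194 = 5607 km

5607 km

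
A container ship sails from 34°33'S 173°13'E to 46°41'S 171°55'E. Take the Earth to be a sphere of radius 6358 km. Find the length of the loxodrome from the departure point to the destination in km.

1351 km

Rhumb course C = atan2(Δλ, Δψ) with Δψ = ln[tan(π/4+φ₂/2)/tan(π/4+φ₁/2)] = -0.2803, Δλ = -0.0227 → C = 184.63°
d = R·|Δφ| / |cos C| = 6358·0.21177 / 0.99674 = 1351 km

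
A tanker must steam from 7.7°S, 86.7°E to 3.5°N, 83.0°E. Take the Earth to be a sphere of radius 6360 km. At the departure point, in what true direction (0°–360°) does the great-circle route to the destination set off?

θ = atan2( sin Δλ·cos φ₂ ,  cos φ₁ sin φ₂ − sin φ₁ cos φ₂ cos Δλ )
  = atan2(-0.0644, +0.1940) = 341.63°

341.6°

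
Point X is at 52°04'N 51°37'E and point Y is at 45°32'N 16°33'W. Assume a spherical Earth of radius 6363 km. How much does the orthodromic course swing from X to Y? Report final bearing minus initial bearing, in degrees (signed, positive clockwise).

-54.0°

Initial bearing θ₁ = atan2(sin Δλ cos φ₂, cos φ₁ sin φ₂ − sin φ₁ cos φ₂ cos Δλ) = 289.73°
Final bearing θ₂ = (initial bearing from the destination back to the start) + 180° = 235.70°
Δθ = θ₂ − θ₁ = -54.0°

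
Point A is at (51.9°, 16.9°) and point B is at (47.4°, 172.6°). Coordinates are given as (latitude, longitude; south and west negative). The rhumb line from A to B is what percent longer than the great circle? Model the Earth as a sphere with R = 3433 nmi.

Great circle: σ = 1.3709 rad → d_gc = Rσ = 4706.2 nmi
Rhumb: Δφ = -0.0785, Δλ = +2.7175, Δψ = -0.1214, q = Δφ/Δψ = 0.6468 → d_rh = R√(Δφ²+q²Δλ²) = 6040.3 nmi
Excess = (6040.3 − 4706.2) / 4706.2 = 1334.1 / 4706.2 = 28.348% ≈ 28.3%

28.3%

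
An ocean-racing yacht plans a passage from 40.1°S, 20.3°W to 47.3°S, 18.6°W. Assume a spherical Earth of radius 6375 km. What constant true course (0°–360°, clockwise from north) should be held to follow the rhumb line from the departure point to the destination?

Δψ = ln[tan(π/4+φ₂/2)/tan(π/4+φ₁/2)] = -0.1741
Δλ = +0.0297 rad (taken the short way round)
course = atan2(Δλ, Δψ) = 170.33°

170.3°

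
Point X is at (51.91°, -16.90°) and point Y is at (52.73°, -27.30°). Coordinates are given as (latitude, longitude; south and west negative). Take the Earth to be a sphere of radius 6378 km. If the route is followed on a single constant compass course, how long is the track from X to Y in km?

Rhumb course C = atan2(Δλ, Δψ) with Δψ = ln[tan(π/4+φ₂/2)/tan(π/4+φ₁/2)] = +0.0234, Δλ = -0.1815 → C = 277.35°
d = R·|Δφ| / |cos C| = 6378·0.01431 / 0.12794 = 713 km

713 km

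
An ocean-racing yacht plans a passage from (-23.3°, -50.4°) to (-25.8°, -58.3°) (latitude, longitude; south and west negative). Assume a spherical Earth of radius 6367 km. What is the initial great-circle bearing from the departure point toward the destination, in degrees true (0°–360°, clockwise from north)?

249.2°

N = sin Δλ·cos φ₂ = -0.1237;  D = cos φ₁ sin φ₂ − sin φ₁ cos φ₂ cos Δλ = -0.0470
initial course = atan2(N, D) = 249.20°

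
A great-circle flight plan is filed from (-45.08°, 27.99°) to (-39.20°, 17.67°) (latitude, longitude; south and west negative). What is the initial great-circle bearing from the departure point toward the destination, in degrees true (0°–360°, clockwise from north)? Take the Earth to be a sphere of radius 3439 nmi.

304.0°

θ = atan2( sin Δλ·cos φ₂ ,  cos φ₁ sin φ₂ − sin φ₁ cos φ₂ cos Δλ )
  = atan2(-0.1388, +0.0936) = 303.98°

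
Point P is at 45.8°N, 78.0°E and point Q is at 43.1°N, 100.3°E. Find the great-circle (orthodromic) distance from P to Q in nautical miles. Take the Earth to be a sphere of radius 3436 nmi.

965 nmi

Haversine: a = sin²(Δφ/2)+cos φ₁ cos φ₂ sin²(Δλ/2) = 0.01959;  σ = 2·atan2(√a,√(1−a))
σ = 16.092° → d = Rσ = 3436·0.28086 = 965 nmi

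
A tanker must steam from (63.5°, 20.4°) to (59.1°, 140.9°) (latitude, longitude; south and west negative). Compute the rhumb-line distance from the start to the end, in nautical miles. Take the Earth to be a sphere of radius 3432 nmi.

3470 nmi

Δψ = ln[tan(π/4+φ₂/2)/tan(π/4+φ₁/2)] = -0.1602;  Δφ = -0.0768 rad,  Δλ = +2.1031 rad
q = Δφ/Δψ = 0.4793
d = R·√(Δφ² + q²Δλ²) = 3432·1.01098 = 3470 nmi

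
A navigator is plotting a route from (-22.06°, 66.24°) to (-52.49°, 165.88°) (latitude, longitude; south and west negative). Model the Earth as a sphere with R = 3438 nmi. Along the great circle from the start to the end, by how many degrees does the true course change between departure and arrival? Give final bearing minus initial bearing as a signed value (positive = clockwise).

-73.2°

Initial bearing θ₁ = atan2(sin Δλ cos φ₂, cos φ₁ sin φ₂ − sin φ₁ cos φ₂ cos Δλ) = 142.18°
Final bearing θ₂ = (initial bearing from the destination back to the start) + 180° = 68.94°
Δθ = θ₂ − θ₁ = -73.2°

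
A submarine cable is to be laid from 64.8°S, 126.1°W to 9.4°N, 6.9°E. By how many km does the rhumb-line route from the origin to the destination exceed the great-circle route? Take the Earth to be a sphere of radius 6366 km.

Great circle: cos σ = sin φ₁ sin φ₂ + cos φ₁ cos φ₂ cos Δλ,  σ = 2.0200 rad → d_gc = 12859.4 km
Rhumb line: Δψ = +1.6630, q = Δφ/Δψ = 0.7787, d_rh = R√(Δφ²+q²Δλ²) = 14155.8 km
Excess = 14155.8 − 12859.4 = 1296.4 ≈ 1296 km

1296 km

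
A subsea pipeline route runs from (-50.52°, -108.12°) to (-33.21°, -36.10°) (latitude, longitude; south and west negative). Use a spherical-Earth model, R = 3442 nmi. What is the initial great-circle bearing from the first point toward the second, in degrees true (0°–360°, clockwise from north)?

100.6°

θ = atan2( sin Δλ·cos φ₂ ,  cos φ₁ sin φ₂ − sin φ₁ cos φ₂ cos Δλ )
  = atan2(+0.7958, -0.1489) = 100.60°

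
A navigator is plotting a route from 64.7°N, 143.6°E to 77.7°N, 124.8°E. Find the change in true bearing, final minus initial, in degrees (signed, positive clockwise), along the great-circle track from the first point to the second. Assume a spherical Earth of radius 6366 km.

Initial bearing θ₁ = atan2(sin Δλ cos φ₂, cos φ₁ sin φ₂ − sin φ₁ cos φ₂ cos Δλ) = 343.73°
Final bearing θ₂ = (initial bearing from the destination back to the start) + 180° = 325.80°
Δθ = θ₂ − θ₁ = -17.9°

-17.9°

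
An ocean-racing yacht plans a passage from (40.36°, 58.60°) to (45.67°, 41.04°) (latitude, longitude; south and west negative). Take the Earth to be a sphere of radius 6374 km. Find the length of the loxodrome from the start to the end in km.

Rhumb course C = atan2(Δλ, Δψ) with Δψ = ln[tan(π/4+φ₂/2)/tan(π/4+φ₁/2)] = +0.1269, Δλ = -0.3065 → C = 292.49°
d = R·|Δφ| / |cos C| = 6374·0.09268 / 0.38250 = 1544 km

1544 km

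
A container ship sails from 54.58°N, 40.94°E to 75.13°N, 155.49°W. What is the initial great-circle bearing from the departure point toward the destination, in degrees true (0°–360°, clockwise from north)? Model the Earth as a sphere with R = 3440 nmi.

θ = atan2( sin Δλ·cos φ₂ ,  cos φ₁ sin φ₂ − sin φ₁ cos φ₂ cos Δλ )
  = atan2(+0.0726, +0.7607) = 5.45°

5.5°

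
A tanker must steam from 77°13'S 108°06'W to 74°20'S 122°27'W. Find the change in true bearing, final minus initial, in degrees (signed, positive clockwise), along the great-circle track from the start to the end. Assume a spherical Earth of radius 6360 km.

At departure: θ₁ = atan2(sin Δλ cos φ₂, cos φ₁ sin φ₂ − sin φ₁ cos φ₂ cos Δλ) = 302.16°
At arrival: θ₂ = atan2(sin Δλ cos φ₁, −cos φ₂ sin φ₁ + sin φ₂ cos φ₁ cos Δλ) = 316.08°
Δθ = θ₂ − θ₁ = +13.9°

+13.9°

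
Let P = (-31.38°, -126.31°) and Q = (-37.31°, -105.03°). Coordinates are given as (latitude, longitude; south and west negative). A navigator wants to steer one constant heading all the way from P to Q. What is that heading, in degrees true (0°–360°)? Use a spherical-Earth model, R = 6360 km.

108.7°

Meridional parts: M(φ₁)=-0.5773, M(φ₂)=-0.7028 → ΔM = -0.1255;  Δλ = +0.3714 rad
tan C = Δλ / ΔM = -2.9603 → C = 108.66°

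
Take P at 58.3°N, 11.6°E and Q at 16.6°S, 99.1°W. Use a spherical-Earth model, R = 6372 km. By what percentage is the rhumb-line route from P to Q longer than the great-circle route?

Great circle: σ = 2.0054 rad → d_gc = Rσ = 12778.5 km
Rhumb: Δφ = -1.3073, Δλ = -1.9321, Δψ = -1.5529, q = Δφ/Δψ = 0.8418 → d_rh = R√(Δφ²+q²Δλ²) = 13296.1 km
Excess = (13296.1 − 12778.5) / 12778.5 = 517.6 / 12778.5 = 4.051% ≈ 4.1%

4.1%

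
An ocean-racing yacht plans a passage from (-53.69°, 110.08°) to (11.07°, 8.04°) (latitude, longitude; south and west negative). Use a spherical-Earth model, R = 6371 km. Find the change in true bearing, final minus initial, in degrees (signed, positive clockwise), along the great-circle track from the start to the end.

Initial bearing θ₁ = atan2(sin Δλ cos φ₂, cos φ₁ sin φ₂ − sin φ₁ cos φ₂ cos Δλ) = 266.94°
Final bearing θ₂ = (initial bearing from the destination back to the start) + 180° = 322.95°
Δθ = θ₂ − θ₁ = +56.0°

+56.0°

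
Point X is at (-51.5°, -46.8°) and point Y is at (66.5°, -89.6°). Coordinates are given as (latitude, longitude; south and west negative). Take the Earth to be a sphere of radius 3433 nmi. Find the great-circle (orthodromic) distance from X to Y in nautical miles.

Haversine: a = sin²(Δφ/2)+cos φ₁ cos φ₂ sin²(Δλ/2) = 0.76778;  σ = 2·atan2(√a,√(1−a))
σ = 122.382° → d = Rσ = 3433·2.13598 = 7333 nmi

7333 nmi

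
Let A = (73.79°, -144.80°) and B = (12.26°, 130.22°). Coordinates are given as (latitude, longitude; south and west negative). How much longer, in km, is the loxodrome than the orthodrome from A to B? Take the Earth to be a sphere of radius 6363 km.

460 km

Great circle: cos σ = sin φ₁ sin φ₂ + cos φ₁ cos φ₂ cos Δλ,  σ = 1.3410 rad → d_gc = 8532.8 km
Rhumb line: Δψ = -1.7334, q = Δφ/Δψ = 0.6195, d_rh = R√(Δφ²+q²Δλ²) = 8993.2 km
Excess = 8993.2 − 8532.8 = 460.4 ≈ 460 km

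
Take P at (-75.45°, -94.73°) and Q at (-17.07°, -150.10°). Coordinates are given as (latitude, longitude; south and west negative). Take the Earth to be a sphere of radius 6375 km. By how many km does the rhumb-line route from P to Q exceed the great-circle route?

Great circle: cos σ = sin φ₁ sin φ₂ + cos φ₁ cos φ₂ cos Δλ,  σ = 1.1367 rad → d_gc = 7246.4 km
Rhumb line: Δψ = +1.7560, q = Δφ/Δψ = 0.5803, d_rh = R√(Δφ²+q²Δλ²) = 7414.4 km
Excess = 7414.4 − 7246.4 = 168.0 ≈ 168 km

168 km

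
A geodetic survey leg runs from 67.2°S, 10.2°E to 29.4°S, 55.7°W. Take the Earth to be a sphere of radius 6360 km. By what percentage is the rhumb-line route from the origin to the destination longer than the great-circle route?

3.4%

Great circle: σ = 0.9392 rad → d_gc = Rσ = 5973.6 km
Rhumb: Δφ = +0.6597, Δλ = -1.1502, Δψ = +1.0640, q = Δφ/Δψ = 0.6200 → d_rh = R√(Δφ²+q²Δλ²) = 6178.7 km
Excess = (6178.7 − 5973.6) / 5973.6 = 205.1 / 5973.6 = 3.43% ≈ 3.4%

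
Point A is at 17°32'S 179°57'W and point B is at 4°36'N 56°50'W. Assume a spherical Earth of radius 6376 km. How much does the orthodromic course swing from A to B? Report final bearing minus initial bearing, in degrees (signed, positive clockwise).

Initial bearing θ₁ = atan2(sin Δλ cos φ₂, cos φ₁ sin φ₂ − sin φ₁ cos φ₂ cos Δλ) = 95.99°
Final bearing θ₂ = (initial bearing from the destination back to the start) + 180° = 72.06°
Δθ = θ₂ − θ₁ = -23.9°

-23.9°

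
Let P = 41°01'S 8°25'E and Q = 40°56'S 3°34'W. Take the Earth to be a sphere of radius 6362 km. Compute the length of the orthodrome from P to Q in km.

1004 km

Haversine: a = sin²(Δφ/2)+cos φ₁ cos φ₂ sin²(Δλ/2) = 0.00621;  σ = 2·atan2(√a,√(1−a))
σ = 9.041° → d = Rσ = 6362·0.15779 = 1004 km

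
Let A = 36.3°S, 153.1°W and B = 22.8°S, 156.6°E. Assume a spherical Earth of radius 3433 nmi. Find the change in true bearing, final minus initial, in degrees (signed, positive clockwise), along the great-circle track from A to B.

+26.2°

Initial bearing θ₁ = atan2(sin Δλ cos φ₂, cos φ₁ sin φ₂ − sin φ₁ cos φ₂ cos Δλ) = 272.93°
Final bearing θ₂ = (initial bearing from the destination back to the start) + 180° = 299.18°
Δθ = θ₂ − θ₁ = +26.2°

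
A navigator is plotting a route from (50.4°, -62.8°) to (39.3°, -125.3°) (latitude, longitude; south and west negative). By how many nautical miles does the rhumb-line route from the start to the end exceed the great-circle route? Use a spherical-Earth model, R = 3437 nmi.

71 nmi

Great circle: cos σ = sin φ₁ sin φ₂ + cos φ₁ cos φ₂ cos Δλ,  σ = 0.7730 rad → d_gc = 2656.9 nmi
Rhumb line: Δψ = -0.2745, q = Δφ/Δψ = 0.7056, d_rh = R√(Δφ²+q²Δλ²) = 2728.1 nmi
Excess = 2728.1 − 2656.9 = 71.2 ≈ 71 nmi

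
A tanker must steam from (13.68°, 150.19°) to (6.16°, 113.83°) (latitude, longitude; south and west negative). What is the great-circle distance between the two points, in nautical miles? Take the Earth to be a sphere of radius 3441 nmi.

Haversine: a = sin²(Δφ/2)+cos φ₁ cos φ₂ sin²(Δλ/2) = 0.09834;  σ = 2·atan2(√a,√(1−a))
σ = 36.551° → d = Rσ = 3441·0.63794 = 2195 nmi

2195 nmi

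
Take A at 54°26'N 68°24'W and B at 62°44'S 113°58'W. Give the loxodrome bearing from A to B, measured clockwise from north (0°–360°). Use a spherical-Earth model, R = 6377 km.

Meridional parts: M(φ₁)=+1.1371, M(φ₂)=-1.4166 → ΔM = -2.5537;  Δλ = -0.7953 rad
tan C = Δλ / ΔM = +0.3114 → C = 197.30°

197.3°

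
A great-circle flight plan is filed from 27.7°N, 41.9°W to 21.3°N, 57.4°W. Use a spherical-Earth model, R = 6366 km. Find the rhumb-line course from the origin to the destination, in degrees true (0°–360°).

Meridional parts: M(φ₁)=+0.5035, M(φ₂)=+0.3806 → ΔM = -0.1228;  Δλ = -0.2705 rad
tan C = Δλ / ΔM = +2.2022 → C = 245.58°

245.6°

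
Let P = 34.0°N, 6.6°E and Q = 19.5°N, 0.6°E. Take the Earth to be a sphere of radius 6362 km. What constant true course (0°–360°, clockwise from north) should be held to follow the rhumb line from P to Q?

Δψ = ln[tan(π/4+φ₂/2)/tan(π/4+φ₁/2)] = -0.2846
Δλ = -0.1047 rad (taken the short way round)
course = atan2(Δλ, Δψ) = 200.20°

200.2°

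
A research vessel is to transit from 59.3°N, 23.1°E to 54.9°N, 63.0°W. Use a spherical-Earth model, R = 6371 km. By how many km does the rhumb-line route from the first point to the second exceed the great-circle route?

Great circle: cos σ = sin φ₁ sin φ₂ + cos φ₁ cos φ₂ cos Δλ,  σ = 0.7620 rad → d_gc = 4854.7 km
Rhumb line: Δψ = -0.1416, q = Δφ/Δψ = 0.5424, d_rh = R√(Δφ²+q²Δλ²) = 5215.9 km
Excess = 5215.9 − 4854.7 = 361.2 ≈ 361 km

361 km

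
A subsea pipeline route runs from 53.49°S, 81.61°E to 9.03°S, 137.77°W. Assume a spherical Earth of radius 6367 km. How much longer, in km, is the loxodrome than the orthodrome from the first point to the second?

1547 km

Great circle: cos σ = sin φ₁ sin φ₂ + cos φ₁ cos φ₂ cos Δλ,  σ = 1.9050 rad → d_gc = 12129.2 km
Rhumb line: Δψ = +0.9509, q = Δφ/Δψ = 0.8161, d_rh = R√(Δφ²+q²Δλ²) = 13675.9 km
Excess = 13675.9 − 12129.2 = 1546.7 ≈ 1547 km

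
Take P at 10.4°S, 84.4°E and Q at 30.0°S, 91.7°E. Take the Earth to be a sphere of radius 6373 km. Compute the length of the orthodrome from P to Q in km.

Haversine: a = sin²(Δφ/2)+cos φ₁ cos φ₂ sin²(Δλ/2) = 0.03242;  σ = 2·atan2(√a,√(1−a))
σ = 20.747° → d = Rσ = 6373·0.36211 = 2308 km

2308 km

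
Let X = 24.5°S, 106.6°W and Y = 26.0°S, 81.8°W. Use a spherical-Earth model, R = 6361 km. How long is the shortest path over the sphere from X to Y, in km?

cos σ = sin φ₁ sin φ₂ + cos φ₁ cos φ₂ cos Δλ
      = sin(-24.50°)sin(-26.00°) + cos(-24.50°)cos(-26.00°)cos(24.80°) = 0.9242
σ = 22.447° → d = Rσ = 6361·0.39178 = 2492 km

2492 km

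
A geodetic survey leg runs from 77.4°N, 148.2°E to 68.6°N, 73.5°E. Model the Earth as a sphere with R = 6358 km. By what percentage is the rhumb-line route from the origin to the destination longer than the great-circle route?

Great circle: σ = 0.3774 rad → d_gc = Rσ = 2399.3 km
Rhumb: Δφ = -0.1536, Δλ = -1.3038, Δψ = -0.5374, q = Δφ/Δψ = 0.2858 → d_rh = R√(Δφ²+q²Δλ²) = 2562.6 km
Excess = (2562.6 − 2399.3) / 2399.3 = 163.3 / 2399.3 = 6.81% ≈ 6.8%

6.8%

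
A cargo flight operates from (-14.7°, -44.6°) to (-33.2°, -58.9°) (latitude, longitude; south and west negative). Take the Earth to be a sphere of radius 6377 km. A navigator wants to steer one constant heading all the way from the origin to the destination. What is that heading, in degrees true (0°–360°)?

215.1°

Meridional parts: M(φ₁)=-0.2594, M(φ₂)=-0.6149 → ΔM = -0.3555;  Δλ = -0.2496 rad
tan C = Δλ / ΔM = +0.7021 → C = 215.07°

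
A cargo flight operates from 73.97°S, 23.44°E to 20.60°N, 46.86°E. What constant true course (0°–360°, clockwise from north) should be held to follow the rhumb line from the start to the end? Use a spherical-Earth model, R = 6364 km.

10.0°

Δψ = ln[tan(π/4+φ₂/2)/tan(π/4+φ₁/2)] = +2.3279
Δλ = +0.4088 rad (taken the short way round)
course = atan2(Δλ, Δψ) = 9.96°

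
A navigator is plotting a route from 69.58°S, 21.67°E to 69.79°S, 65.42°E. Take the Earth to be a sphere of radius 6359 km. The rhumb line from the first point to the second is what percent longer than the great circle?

Great circle: σ = 0.2595 rad → d_gc = Rσ = 1649.9 km
Rhumb: Δφ = -0.0037, Δλ = +0.7636, Δψ = -0.0106, q = Δφ/Δψ = 0.3472 → d_rh = R√(Δφ²+q²Δλ²) = 1685.9 km
Excess = (1685.9 − 1649.9) / 1649.9 = 36.0 / 1649.9 = 2.18% ≈ 2.2%

2.2%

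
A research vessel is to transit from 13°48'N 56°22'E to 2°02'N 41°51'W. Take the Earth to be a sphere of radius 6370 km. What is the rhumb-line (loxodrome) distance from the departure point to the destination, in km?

Rhumb course C = atan2(Δλ, Δψ) with Δψ = ln[tan(π/4+φ₂/2)/tan(π/4+φ₁/2)] = -0.2077, Δλ = -1.7142 → C = 263.09°
d = R·|Δφ| / |cos C| = 6370·0.20537 / 0.12030 = 10875 km

10875 km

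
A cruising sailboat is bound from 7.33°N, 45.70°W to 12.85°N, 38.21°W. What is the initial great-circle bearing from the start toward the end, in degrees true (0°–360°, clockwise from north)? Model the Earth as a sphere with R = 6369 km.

52.6°

N = sin Δλ·cos φ₂ = +0.1271;  D = cos φ₁ sin φ₂ − sin φ₁ cos φ₂ cos Δλ = +0.0973
initial course = atan2(N, D) = 52.57°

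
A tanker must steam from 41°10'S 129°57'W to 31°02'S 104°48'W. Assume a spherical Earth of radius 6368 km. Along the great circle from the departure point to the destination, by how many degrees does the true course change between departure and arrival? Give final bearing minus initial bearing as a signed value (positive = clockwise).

-15.0°

At departure: θ₁ = atan2(sin Δλ cos φ₂, cos φ₁ sin φ₂ − sin φ₁ cos φ₂ cos Δλ) = 71.41°
At arrival: θ₂ = atan2(sin Δλ cos φ₁, −cos φ₂ sin φ₁ + sin φ₂ cos φ₁ cos Δλ) = 56.38°
Δθ = θ₂ − θ₁ = -15.0°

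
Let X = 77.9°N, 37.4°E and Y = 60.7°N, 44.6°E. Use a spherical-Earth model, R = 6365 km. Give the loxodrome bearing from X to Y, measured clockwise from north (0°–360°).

172.1°

Δψ = ln[tan(π/4+φ₂/2)/tan(π/4+φ₁/2)] = -0.9028
Δλ = +0.1257 rad (taken the short way round)
course = atan2(Δλ, Δψ) = 172.08°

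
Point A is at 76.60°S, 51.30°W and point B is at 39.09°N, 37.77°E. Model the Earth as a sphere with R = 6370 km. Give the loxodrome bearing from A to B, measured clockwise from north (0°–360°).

28.3°

Meridional parts: M(φ₁)=-2.1415, M(φ₂)=+0.7423 → ΔM = +2.8839;  Δλ = +1.5546 rad
tan C = Δλ / ΔM = +0.5391 → C = 28.33°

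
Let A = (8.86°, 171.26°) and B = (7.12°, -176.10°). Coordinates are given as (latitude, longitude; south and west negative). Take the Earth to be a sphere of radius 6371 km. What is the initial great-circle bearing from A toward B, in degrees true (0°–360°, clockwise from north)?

97.0°

N = sin Δλ·cos φ₂ = +0.2171;  D = cos φ₁ sin φ₂ − sin φ₁ cos φ₂ cos Δλ = -0.0267
initial course = atan2(N, D) = 97.00°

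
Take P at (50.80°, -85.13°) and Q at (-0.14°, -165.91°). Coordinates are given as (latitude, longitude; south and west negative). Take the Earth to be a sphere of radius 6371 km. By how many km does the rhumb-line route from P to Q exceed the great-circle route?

Great circle: cos σ = sin φ₁ sin φ₂ + cos φ₁ cos φ₂ cos Δλ,  σ = 1.4713 rad → d_gc = 9373.4 km
Rhumb line: Δψ = -1.0350, q = Δφ/Δψ = 0.8590, d_rh = R√(Δφ²+q²Δλ²) = 9571.6 km
Excess = 9571.6 − 9373.4 = 198.2 ≈ 198 km

198 km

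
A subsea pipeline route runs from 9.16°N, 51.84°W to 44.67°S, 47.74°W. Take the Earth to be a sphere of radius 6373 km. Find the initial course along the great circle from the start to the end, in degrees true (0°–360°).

176.4°

N = sin Δλ·cos φ₂ = +0.0508;  D = cos φ₁ sin φ₂ − sin φ₁ cos φ₂ cos Δλ = -0.8070
initial course = atan2(N, D) = 176.39°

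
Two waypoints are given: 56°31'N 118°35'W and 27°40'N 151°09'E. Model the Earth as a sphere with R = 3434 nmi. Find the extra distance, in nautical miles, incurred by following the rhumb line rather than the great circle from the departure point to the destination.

229 nmi

Great circle: cos σ = sin φ₁ sin φ₂ + cos φ₁ cos φ₂ cos Δλ,  σ = 1.1756 rad → d_gc = 4037.0 nmi
Rhumb line: Δψ = -0.6985, q = Δφ/Δψ = 0.7209, d_rh = R√(Δφ²+q²Δλ²) = 4266.2 nmi
Excess = 4266.2 − 4037.0 = 229.2 ≈ 229 nmi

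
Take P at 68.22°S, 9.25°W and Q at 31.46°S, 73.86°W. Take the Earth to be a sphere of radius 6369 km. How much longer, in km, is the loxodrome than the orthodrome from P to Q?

Great circle: cos σ = sin φ₁ sin φ₂ + cos φ₁ cos φ₂ cos Δλ,  σ = 0.9016 rad → d_gc = 5742.3 km
Rhumb line: Δψ = +1.0693, q = Δφ/Δψ = 0.6000, d_rh = R√(Δφ²+q²Δλ²) = 5938.6 km
Excess = 5938.6 − 5742.3 = 196.3 ≈ 196 km

196 km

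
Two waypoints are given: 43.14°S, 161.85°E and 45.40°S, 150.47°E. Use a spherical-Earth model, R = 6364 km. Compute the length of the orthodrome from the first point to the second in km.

938 km

cos σ = sin φ₁ sin φ₂ + cos φ₁ cos φ₂ cos Δλ
      = sin(-43.14°)sin(-45.40°) + cos(-43.14°)cos(-45.40°)cos(-11.38°) = 0.9891
σ = 8.448° → d = Rσ = 6364·0.14745 = 938 km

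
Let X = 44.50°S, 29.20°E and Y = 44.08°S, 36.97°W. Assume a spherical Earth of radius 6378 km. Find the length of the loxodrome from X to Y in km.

Δψ = ln[tan(π/4+φ₂/2)/tan(π/4+φ₁/2)] = +0.0102;  Δφ = +0.0073 rad,  Δλ = -1.1549 rad
q = Δφ/Δψ = 0.7158
d = R·√(Δφ² + q²Δλ²) = 6378·0.82671 = 5273 km

5273 km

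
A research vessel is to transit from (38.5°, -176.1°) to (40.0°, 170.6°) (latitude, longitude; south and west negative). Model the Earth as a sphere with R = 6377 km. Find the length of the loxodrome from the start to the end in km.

Δψ = ln[tan(π/4+φ₂/2)/tan(π/4+φ₁/2)] = +0.0338;  Δφ = +0.0262 rad,  Δλ = -0.2321 rad
q = Δφ/Δψ = 0.7743
d = R·√(Δφ² + q²Δλ²) = 6377·0.18164 = 1158 km

1158 km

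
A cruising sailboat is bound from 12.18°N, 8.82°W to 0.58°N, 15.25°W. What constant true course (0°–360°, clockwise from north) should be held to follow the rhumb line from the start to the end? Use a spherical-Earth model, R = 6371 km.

Δψ = ln[tan(π/4+φ₂/2)/tan(π/4+φ₁/2)] = -0.2041
Δλ = -0.1122 rad (taken the short way round)
course = atan2(Δλ, Δψ) = 208.81°

208.8°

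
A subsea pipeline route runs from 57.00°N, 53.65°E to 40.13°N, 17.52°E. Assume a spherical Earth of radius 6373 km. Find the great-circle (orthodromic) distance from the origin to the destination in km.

cos σ = sin φ₁ sin φ₂ + cos φ₁ cos φ₂ cos Δλ
      = sin(57.00°)sin(40.13°) + cos(57.00°)cos(40.13°)cos(-36.13°) = 0.8769
σ = 28.732° → d = Rσ = 6373·0.50146 = 3196 km

3196 km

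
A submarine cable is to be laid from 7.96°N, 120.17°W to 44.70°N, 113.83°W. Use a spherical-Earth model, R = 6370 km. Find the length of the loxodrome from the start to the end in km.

Δψ = ln[tan(π/4+φ₂/2)/tan(π/4+φ₁/2)] = +0.7346;  Δφ = +0.6412 rad,  Δλ = +0.1107 rad
q = Δφ/Δψ = 0.8729
d = R·√(Δφ² + q²Δλ²) = 6370·0.64847 = 4131 km

4131 km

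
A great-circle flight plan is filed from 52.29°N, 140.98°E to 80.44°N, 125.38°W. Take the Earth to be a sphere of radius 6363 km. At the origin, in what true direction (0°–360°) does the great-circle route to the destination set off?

N = sin Δλ·cos φ₂ = +0.1657;  D = cos φ₁ sin φ₂ − sin φ₁ cos φ₂ cos Δλ = +0.6115
initial course = atan2(N, D) = 15.17°

15.2°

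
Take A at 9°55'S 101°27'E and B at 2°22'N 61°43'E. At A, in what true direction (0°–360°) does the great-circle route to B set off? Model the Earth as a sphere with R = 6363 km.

285.2°

θ = atan2( sin Δλ·cos φ₂ ,  cos φ₁ sin φ₂ − sin φ₁ cos φ₂ cos Δλ )
  = atan2(-0.6387, +0.1730) = 285.16°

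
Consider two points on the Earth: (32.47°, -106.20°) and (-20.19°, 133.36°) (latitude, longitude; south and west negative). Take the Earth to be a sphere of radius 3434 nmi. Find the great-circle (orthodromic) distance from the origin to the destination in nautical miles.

cos σ = sin φ₁ sin φ₂ + cos φ₁ cos φ₂ cos Δλ
      = sin(32.47°)sin(-20.19°) + cos(32.47°)cos(-20.19°)cos(-120.44°) = -0.5865
σ = 125.906° → d = Rσ = 3434·2.19748 = 7546 nmi

7546 nmi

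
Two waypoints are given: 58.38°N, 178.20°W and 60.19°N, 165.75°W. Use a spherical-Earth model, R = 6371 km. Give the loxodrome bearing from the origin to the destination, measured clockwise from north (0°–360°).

Δψ = ln[tan(π/4+φ₂/2)/tan(π/4+φ₁/2)] = +0.0619
Δλ = +0.2173 rad (taken the short way round)
course = atan2(Δλ, Δψ) = 74.11°

74.1°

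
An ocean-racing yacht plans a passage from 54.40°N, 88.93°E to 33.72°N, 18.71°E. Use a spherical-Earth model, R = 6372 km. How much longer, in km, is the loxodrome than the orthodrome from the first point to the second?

Great circle: cos σ = sin φ₁ sin φ₂ + cos φ₁ cos φ₂ cos Δλ,  σ = 0.9081 rad → d_gc = 5786.5 km
Rhumb line: Δψ = -0.5103, q = Δφ/Δψ = 0.7072, d_rh = R√(Δφ²+q²Δλ²) = 5982.8 km
Excess = 5982.8 − 5786.5 = 196.3 ≈ 196 km

196 km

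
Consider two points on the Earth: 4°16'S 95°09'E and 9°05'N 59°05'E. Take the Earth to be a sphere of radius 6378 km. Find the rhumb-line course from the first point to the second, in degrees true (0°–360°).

Δψ = ln[tan(π/4+φ₂/2)/tan(π/4+φ₁/2)] = +0.2337
Δλ = -0.6295 rad (taken the short way round)
course = atan2(Δλ, Δψ) = 290.37°

290.4°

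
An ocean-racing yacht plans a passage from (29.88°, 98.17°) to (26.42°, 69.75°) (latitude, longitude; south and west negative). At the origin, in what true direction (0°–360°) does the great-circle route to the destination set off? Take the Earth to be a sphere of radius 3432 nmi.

N = sin Δλ·cos φ₂ = -0.4262;  D = cos φ₁ sin φ₂ − sin φ₁ cos φ₂ cos Δλ = -0.0066
initial course = atan2(N, D) = 269.12°

269.1°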